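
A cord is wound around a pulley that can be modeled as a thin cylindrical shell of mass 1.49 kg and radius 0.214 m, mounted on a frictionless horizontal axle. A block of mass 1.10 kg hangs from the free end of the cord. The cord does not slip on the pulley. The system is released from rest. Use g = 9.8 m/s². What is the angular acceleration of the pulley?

I = MR² = (1.49)(0.214)² = 0.06824 kg·m².
Block: mg − T = ma. Pulley: TR = Iα. No-slip: a = αR, so T = (I/R²)a = 1.490·a.
Then mg = (m + 1.490)a, so a = (1.10)(9.8)/(1.10 + 1.490) = 4.162 m/s².
α = a/R = 4.162/0.214 = 19.45 rad/s².

α ≈ 19.4 rad/s²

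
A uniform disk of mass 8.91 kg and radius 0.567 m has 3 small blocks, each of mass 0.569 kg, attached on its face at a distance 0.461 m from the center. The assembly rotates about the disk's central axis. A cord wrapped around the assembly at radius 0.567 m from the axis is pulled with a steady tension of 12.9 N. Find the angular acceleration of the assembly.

α ≈ 4.07 rad/s²

I_disk = ½MR² = ½(8.91)(0.567)² = 1.432 kg·m².
I_blocks = 3·m·r² = 3(0.569)(0.461)² = 0.3628 kg·m².
Total I = 1.795 kg·m².
τ = F r = (12.9)(0.567) = 7.314 N·m.
α = τ/I = 7.314/1.795 = 4.075 rad/s².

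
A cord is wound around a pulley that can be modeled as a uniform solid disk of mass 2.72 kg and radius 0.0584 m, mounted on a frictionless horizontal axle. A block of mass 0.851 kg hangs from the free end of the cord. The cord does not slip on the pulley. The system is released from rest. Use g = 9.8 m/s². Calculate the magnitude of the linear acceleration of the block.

I = ½MR² = (1/2)(2.72)(0.0584)² = 0.004638 kg·m².
Block: mg − T = ma. Pulley: TR = Iα. No-slip: a = αR, so T = (I/R²)a = 1.360·a.
Then mg = (m + 1.360)a, so a = (0.851)(9.8)/(0.851 + 1.360) = 3.772 m/s².

a ≈ 3.77 m/s²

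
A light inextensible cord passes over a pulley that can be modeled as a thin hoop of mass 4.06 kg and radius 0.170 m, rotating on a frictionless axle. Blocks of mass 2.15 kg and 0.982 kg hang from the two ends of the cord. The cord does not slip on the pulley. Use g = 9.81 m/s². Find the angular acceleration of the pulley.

α ≈ 9.37 rad/s²

I = MR² = (4.06)(0.170)² = 0.1173 kg·m².
Heavier block: m₁g − T₁ = m₁a. Lighter block: T₂ − m₂g = m₂a.
Pulley: (T₁ − T₂)R = Iα = I(a/R), so T₁ − T₂ = (I/R²)a = 1·M_p a = 4.060·a.
Adding the three: (m₁ − m₂)g = (m₁ + m₂ + 4.060)a, so a = (2.15 − 0.982)(9.81)/(2.15 + 0.982 + 4.060) = 1.593 m/s².
α = a/R = 1.593/0.170 = 9.372 rad/s².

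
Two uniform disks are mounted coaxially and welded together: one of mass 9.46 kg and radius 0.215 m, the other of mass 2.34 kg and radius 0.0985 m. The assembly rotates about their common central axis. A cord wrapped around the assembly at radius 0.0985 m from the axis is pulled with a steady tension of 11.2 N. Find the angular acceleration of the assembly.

I = ½M₁R₁² + ½M₂R₂² = ½(9.46)(0.215)² + ½(2.34)(0.0985)² = 0.2300 kg·m².
τ = F r = (11.2)(0.0985) = 1.103 N·m.
α = τ/I = 1.103/0.2300 = 4.797 rad/s².

α ≈ 4.80 rad/s²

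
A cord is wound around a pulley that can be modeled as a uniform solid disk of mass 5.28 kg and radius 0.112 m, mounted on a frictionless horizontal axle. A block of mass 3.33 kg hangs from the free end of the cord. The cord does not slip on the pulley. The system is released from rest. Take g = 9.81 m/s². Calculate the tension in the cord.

T ≈ 14.4 N

I = ½MR² = (1/2)(5.28)(0.112)² = 0.03312 kg·m².
Block: mg − T = ma. Pulley: TR = Iα. No-slip: a = αR, so T = (I/R²)a = 2.640·a.
Then mg = (m + 2.640)a, so a = (3.33)(9.81)/(3.33 + 2.640) = 5.472 m/s².
T = 2.640·a = 14.45 N.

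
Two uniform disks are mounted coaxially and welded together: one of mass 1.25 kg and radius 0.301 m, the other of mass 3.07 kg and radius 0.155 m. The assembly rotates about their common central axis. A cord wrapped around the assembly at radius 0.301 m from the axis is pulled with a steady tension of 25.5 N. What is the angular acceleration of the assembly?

α ≈ 82.1 rad/s²

I = ½M₁R₁² + ½M₂R₂² = ½(1.25)(0.301)² + ½(3.07)(0.155)² = 0.09350 kg·m².
τ = F r = (25.5)(0.301) = 7.675 N·m.
α = τ/I = 7.675/0.09350 = 82.09 rad/s².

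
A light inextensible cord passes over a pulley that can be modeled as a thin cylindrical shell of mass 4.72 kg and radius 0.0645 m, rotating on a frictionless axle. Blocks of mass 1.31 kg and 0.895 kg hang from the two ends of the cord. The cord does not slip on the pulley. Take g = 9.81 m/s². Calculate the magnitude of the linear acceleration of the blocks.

I = MR² = (4.72)(0.0645)² = 0.01964 kg·m².
Heavier block: m₁g − T₁ = m₁a. Lighter block: T₂ − m₂g = m₂a.
Pulley: (T₁ − T₂)R = Iα = I(a/R), so T₁ − T₂ = (I/R²)a = 1·M_p a = 4.720·a.
Adding the three: (m₁ − m₂)g = (m₁ + m₂ + 4.720)a, so a = (1.31 − 0.895)(9.81)/(1.31 + 0.895 + 4.720) = 0.5879 m/s².

a ≈ 0.588 m/s²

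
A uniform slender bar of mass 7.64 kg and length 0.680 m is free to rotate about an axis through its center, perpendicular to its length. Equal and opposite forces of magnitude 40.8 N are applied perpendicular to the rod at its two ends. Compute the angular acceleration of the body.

I = (1/12)ML² = (1/12)(7.64)(0.680)² = 0.2944 kg·m².
The couple gives τ = F·(L/2) + F·(L/2) = F L = (40.8)(0.680) = 27.74 N·m.
Newton's second law for rotation, τ = Iα, gives α = τ/I = 27.74/0.2944 = 94.24 rad/s².

α ≈ 94.2 rad/s²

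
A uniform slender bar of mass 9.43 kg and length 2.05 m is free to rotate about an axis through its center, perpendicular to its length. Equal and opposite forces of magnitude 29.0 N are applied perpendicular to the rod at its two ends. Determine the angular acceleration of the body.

I = (1/12)ML² = (1/12)(9.43)(2.05)² = 3.302 kg·m².
The couple gives τ = F·(L/2) + F·(L/2) = F L = (29.0)(2.05) = 59.45 N·m.
Newton's second law for rotation, τ = Iα, gives α = τ/I = 59.45/3.302 = 18.00 rad/s².

α ≈ 18.0 rad/s²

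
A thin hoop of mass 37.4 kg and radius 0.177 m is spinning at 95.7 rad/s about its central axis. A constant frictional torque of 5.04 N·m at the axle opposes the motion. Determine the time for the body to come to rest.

I = MR² = (37.4)(0.177)² = 1.172 kg·m².
The net torque has magnitude 5.04 N·m, opposing ω.
|α| = τ/I = 5.040/1.172 = 4.301 rad/s² (deceleration).
0 = ω₀ − |α|t ⇒ t = ω₀/|α| = 95.7/4.301 = 22.25 s.

t ≈ 22.2 s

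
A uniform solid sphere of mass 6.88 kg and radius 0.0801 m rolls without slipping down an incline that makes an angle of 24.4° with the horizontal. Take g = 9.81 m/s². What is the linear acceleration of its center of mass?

Translation along the incline: Mg sinθ − f = Ma.
Rotation about the center: fR = Iα with I = (2/5)MR². No-slip gives a = αR, so f = (I/R²)a = (2/5)M a.
Substituting: Mg sinθ = (1 + 0.4000)Ma, so a = g sinθ/(1 + 0.4000) = (9.81) sin 24.4° / 1.400 = 2.895 m/s².

a ≈ 2.89 m/s²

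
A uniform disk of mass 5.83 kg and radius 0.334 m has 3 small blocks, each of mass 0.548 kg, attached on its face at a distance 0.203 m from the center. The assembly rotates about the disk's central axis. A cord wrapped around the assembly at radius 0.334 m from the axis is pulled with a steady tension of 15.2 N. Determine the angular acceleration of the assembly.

α ≈ 12.9 rad/s²

I_disk = ½MR² = ½(5.83)(0.334)² = 0.3252 kg·m².
I_blocks = 3·m·r² = 3(0.548)(0.203)² = 0.06775 kg·m².
Total I = 0.3929 kg·m².
τ = F r = (15.2)(0.334) = 5.077 N·m.
α = τ/I = 5.077/0.3929 = 12.92 rad/s².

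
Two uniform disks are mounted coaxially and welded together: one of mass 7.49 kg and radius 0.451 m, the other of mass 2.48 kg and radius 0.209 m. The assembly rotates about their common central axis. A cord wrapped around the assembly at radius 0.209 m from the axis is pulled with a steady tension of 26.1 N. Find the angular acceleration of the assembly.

I = ½M₁R₁² + ½M₂R₂² = ½(7.49)(0.451)² + ½(2.48)(0.209)² = 0.8159 kg·m².
τ = F r = (26.1)(0.209) = 5.455 N·m.
α = τ/I = 5.455/0.8159 = 6.686 rad/s².

α ≈ 6.69 rad/s²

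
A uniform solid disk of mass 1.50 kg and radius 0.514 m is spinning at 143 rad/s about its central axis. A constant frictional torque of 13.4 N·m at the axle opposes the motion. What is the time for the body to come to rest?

t ≈ 2.11 s

I = ½MR² = (1/2)(1.50)(0.514)² = 0.1981 kg·m².
The net torque has magnitude 13.4 N·m, opposing ω.
|α| = τ/I = 13.40/0.1981 = 67.63 rad/s² (deceleration).
0 = ω₀ − |α|t ⇒ t = ω₀/|α| = 143/67.63 = 2.115 s.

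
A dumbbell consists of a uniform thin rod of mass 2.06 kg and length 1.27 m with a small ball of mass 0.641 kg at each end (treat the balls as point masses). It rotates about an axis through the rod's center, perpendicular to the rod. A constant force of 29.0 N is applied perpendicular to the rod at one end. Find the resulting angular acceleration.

α ≈ 23.2 rad/s²

I_rod = (1/12)ML² = (1/12)(2.06)(1.27)² = 0.2769 kg·m².
I_balls = 2·m·(L/2)² = 2(0.641)(0.6350)² = 0.5169 kg·m².
Total I = 0.7938 kg·m².
τ = F·(L/2) = (29.0)(0.635) = 18.41 N·m.
α = τ/I = 18.41/0.7938 = 23.20 rad/s².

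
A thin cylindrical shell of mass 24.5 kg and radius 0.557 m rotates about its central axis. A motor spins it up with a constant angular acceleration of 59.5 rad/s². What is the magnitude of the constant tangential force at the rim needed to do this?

I = MR² = (24.5)(0.557)² = 7.601 kg·m².
The required torque is τ = Iα = (7.601)(59.50) = 452.3 N·m.
A tangential force at the rim gives τ = FR, so F = τ/R = 452.3/0.557 = 812.0 N.

F ≈ 812 N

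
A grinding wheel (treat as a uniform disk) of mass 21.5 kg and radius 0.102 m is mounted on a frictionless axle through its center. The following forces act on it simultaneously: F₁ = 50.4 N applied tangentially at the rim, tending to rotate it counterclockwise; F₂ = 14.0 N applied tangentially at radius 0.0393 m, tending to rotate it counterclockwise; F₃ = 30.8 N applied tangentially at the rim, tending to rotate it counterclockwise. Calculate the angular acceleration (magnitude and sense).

I = ½MR² = (1/2)(21.5)(0.102)² = 0.1118 kg·m².
Taking counterclockwise as positive: τ₁ = +(50.4)(0.102) = +5.141 N·m; τ₂ = +(14.0)(0.0393) = +0.5502 N·m; τ₃ = +(30.8)(0.102) = +3.142 N·m.
Net torque τ = 8.833 N·m.
α = τ/I = 8.833/0.1118 = 78.97 rad/s².

α ≈ 79.0 rad/s², counterclockwise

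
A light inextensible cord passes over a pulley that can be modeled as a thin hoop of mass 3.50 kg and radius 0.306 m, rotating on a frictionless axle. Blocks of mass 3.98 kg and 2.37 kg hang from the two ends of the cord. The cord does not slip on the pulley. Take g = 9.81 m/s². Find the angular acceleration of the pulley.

α ≈ 5.24 rad/s²

I = MR² = (3.50)(0.306)² = 0.3277 kg·m².
Heavier block: m₁g − T₁ = m₁a. Lighter block: T₂ − m₂g = m₂a.
Pulley: (T₁ − T₂)R = Iα = I(a/R), so T₁ − T₂ = (I/R²)a = 1·M_p a = 3.500·a.
Adding the three: (m₁ − m₂)g = (m₁ + m₂ + 3.500)a, so a = (3.98 − 2.37)(9.81)/(3.98 + 2.37 + 3.500) = 1.603 m/s².
α = a/R = 1.603/0.306 = 5.240 rad/s².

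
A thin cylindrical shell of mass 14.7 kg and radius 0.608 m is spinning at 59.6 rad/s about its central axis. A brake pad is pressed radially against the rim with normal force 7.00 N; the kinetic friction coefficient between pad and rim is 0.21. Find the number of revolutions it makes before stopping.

I = MR² = (14.7)(0.608)² = 5.434 kg·m².
Friction force f = μN = (0.21)(7.00) = 1.470 N at the rim; torque magnitude τ = fR = 0.8938 N·m, opposing ω.
|α| = τ/I = 0.8938/5.434 = 0.1645 rad/s² (deceleration).
ω² = ω₀² − 2|α|θ with ω = 0 ⇒ θ = ω₀²/(2|α|) = 10800 rad = 1719 rev.

≈ 1720 revolutions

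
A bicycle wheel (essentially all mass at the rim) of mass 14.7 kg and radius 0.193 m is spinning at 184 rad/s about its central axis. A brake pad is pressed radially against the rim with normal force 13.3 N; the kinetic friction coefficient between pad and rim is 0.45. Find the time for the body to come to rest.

I = MR² = (14.7)(0.193)² = 0.5476 kg·m².
Friction force f = μN = (0.45)(13.3) = 5.985 N at the rim; torque magnitude τ = fR = 1.155 N·m, opposing ω.
|α| = τ/I = 1.155/0.5476 = 2.110 rad/s² (deceleration).
0 = ω₀ − |α|t ⇒ t = ω₀/|α| = 184/2.110 = 87.22 s.

t ≈ 87.2 s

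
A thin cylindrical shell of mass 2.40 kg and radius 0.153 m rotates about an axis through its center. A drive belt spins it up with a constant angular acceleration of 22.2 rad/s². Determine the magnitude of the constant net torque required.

τ ≈ 1.25 N·m

I = MR² = (2.40)(0.153)² = 0.05618 kg·m².
τ = Iα = (0.05618)(22.20) = 1.247 N·m.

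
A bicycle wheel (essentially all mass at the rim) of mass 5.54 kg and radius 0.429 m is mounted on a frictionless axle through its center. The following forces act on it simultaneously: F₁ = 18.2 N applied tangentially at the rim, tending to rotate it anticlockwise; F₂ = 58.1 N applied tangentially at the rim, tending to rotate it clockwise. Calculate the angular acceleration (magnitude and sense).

α ≈ 16.8 rad/s², clockwise

I = MR² = (5.54)(0.429)² = 1.020 kg·m².
Taking anticlockwise as positive: τ₁ = +(18.2)(0.429) = +7.808 N·m; τ₂ = −(58.1)(0.429) = −24.92 N·m.
Net torque τ = -17.12 N·m.
α = τ/I = -17.12/1.020 = -16.79 rad/s².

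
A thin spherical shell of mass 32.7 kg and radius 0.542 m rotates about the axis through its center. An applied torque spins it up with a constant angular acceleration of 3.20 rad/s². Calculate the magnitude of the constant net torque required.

I = (2/3)MR² = (2/3)(32.7)(0.542)² = 6.404 kg·m².
τ = Iα = (6.404)(3.200) = 20.49 N·m.

τ ≈ 20.5 N·m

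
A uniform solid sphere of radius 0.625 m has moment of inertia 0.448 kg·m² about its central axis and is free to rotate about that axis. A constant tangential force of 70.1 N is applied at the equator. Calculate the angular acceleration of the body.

τ = F R = (70.1)(0.625) = 43.81 N·m.
From τ = Iα: α = 43.81/0.4480 = 97.80 rad/s².

α ≈ 97.8 rad/s²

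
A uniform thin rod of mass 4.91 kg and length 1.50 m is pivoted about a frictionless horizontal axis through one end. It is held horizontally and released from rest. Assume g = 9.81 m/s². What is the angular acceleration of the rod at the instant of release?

About the pivot, I = (1/3)ML² = (1/3)(4.91)(1.50)² = 3.683 kg·m².
The weight acts at the center, a distance L/2 = 0.7500 m from the pivot; τ = Mg(L/2) = 36.13 N·m.
α = τ/I = 36.13/3.683 = 9.810 rad/s².

α ≈ 9.81 rad/s²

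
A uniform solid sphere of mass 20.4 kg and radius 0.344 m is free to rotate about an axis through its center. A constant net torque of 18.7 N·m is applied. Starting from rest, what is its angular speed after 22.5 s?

ω ≈ 436 rad/s

I = (2/5)MR² = (2/5)(20.4)(0.344)² = 0.9656 kg·m².
α = τ/I = 18.7/0.9656 = 19.37 rad/s².
ω = ω₀ + αt = 0 + (19.37)(22.5) = 435.7 rad/s.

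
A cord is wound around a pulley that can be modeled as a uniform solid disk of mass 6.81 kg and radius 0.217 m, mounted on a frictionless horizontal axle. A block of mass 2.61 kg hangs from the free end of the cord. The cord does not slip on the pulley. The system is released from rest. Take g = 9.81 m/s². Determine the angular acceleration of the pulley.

α ≈ 19.6 rad/s²

I = ½MR² = (1/2)(6.81)(0.217)² = 0.1603 kg·m².
Block: mg − T = ma. Pulley: TR = Iα. No-slip: a = αR, so T = (I/R²)a = 3.405·a.
Then mg = (m + 3.405)a, so a = (2.61)(9.81)/(2.61 + 3.405) = 4.257 m/s².
α = a/R = 4.257/0.217 = 19.62 rad/s².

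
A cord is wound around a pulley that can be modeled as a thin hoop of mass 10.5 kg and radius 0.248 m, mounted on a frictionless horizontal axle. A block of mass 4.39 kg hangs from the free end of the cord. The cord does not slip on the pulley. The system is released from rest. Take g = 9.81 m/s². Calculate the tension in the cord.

I = MR² = (10.5)(0.248)² = 0.6458 kg·m².
Block: mg − T = ma. Pulley: TR = Iα. No-slip: a = αR, so T = (I/R²)a = 10.50·a.
Then mg = (m + 10.50)a, so a = (4.39)(9.81)/(4.39 + 10.50) = 2.892 m/s².
T = 10.50·a = 30.37 N.

T ≈ 30.4 N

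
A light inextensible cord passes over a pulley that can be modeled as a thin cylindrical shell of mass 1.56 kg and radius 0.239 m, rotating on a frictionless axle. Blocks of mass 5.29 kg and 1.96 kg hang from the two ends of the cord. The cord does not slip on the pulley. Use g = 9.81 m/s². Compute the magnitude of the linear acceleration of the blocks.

I = MR² = (1.56)(0.239)² = 0.08911 kg·m².
Heavier block: m₁g − T₁ = m₁a. Lighter block: T₂ − m₂g = m₂a.
Pulley: (T₁ − T₂)R = Iα = I(a/R), so T₁ − T₂ = (I/R²)a = 1·M_p a = 1.560·a.
Adding the three: (m₁ − m₂)g = (m₁ + m₂ + 1.560)a, so a = (5.29 − 1.96)(9.81)/(5.29 + 1.96 + 1.560) = 3.708 m/s².

a ≈ 3.71 m/s²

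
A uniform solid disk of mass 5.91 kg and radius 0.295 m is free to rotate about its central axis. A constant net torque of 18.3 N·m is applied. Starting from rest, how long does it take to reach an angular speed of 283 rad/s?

t ≈ 3.98 s

I = ½MR² = (1/2)(5.91)(0.295)² = 0.2572 kg·m².
α = τ/I = 18.3/0.2572 = 71.16 rad/s².
ω = αt ⇒ t = ω/α = 283/71.16 = 3.977 s.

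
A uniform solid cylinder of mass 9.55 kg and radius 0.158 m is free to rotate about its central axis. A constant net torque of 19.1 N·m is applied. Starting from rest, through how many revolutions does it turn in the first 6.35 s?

I = ½MR² = (1/2)(9.55)(0.158)² = 0.1192 kg·m².
α = τ/I = 19.1/0.1192 = 160.2 rad/s².
θ = ½αt² = ½(160.2)(6.35)² = 3230 rad.
Revolutions = θ/(2π) = 514.1.

≈ 514 revolutions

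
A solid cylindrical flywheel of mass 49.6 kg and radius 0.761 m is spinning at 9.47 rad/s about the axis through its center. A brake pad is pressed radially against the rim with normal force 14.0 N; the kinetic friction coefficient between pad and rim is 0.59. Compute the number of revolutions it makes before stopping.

I = ½MR² = (1/2)(49.6)(0.761)² = 14.36 kg·m².
Friction force f = μN = (0.59)(14.0) = 8.260 N at the rim; torque magnitude τ = fR = 6.286 N·m, opposing ω.
|α| = τ/I = 6.286/14.36 = 0.4377 rad/s² (deceleration).
ω² = ω₀² − 2|α|θ with ω = 0 ⇒ θ = ω₀²/(2|α|) = 102.5 rad = 16.31 rev.

≈ 16.3 revolutions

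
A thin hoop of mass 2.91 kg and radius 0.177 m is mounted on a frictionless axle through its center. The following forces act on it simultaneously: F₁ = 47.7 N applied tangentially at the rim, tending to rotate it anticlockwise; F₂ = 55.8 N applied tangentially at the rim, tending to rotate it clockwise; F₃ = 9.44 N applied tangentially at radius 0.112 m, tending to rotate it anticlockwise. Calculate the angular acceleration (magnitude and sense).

α ≈ 4.13 rad/s², clockwise

I = MR² = (2.91)(0.177)² = 0.09117 kg·m².
Taking anticlockwise as positive: τ₁ = +(47.7)(0.177) = +8.443 N·m; τ₂ = −(55.8)(0.177) = −9.877 N·m; τ₃ = +(9.44)(0.112) = +1.057 N·m.
Net torque τ = -0.3764 N·m.
α = τ/I = -0.3764/0.09117 = -4.129 rad/s².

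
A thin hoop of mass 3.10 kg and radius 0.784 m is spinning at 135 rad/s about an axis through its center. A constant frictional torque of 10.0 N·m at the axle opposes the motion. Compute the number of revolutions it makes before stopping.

I = MR² = (3.10)(0.784)² = 1.905 kg·m².
The net torque has magnitude 10.0 N·m, opposing ω.
|α| = τ/I = 10.00/1.905 = 5.248 rad/s² (deceleration).
ω² = ω₀² − 2|α|θ with ω = 0 ⇒ θ = ω₀²/(2|α|) = 1736 rad = 276.3 rev.

≈ 276 revolutions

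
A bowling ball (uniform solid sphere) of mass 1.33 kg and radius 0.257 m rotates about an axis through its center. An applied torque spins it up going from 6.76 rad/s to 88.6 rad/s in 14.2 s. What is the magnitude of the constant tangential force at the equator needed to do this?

F ≈ 0.788 N

I = (2/5)MR² = (2/5)(1.33)(0.257)² = 0.03514 kg·m².
α = Δω/Δt = (88.6 − 6.76)/14.2 = 5.763 rad/s².
The required torque is τ = Iα = (0.03514)(5.763) = 0.2025 N·m.
A tangential force at the equator gives τ = FR, so F = τ/R = 0.2025/0.257 = 0.7880 N.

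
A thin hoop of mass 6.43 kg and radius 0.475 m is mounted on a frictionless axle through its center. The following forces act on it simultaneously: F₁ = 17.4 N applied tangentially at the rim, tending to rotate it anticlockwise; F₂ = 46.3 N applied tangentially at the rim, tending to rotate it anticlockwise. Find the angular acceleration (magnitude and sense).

α ≈ 20.9 rad/s², anticlockwise

I = MR² = (6.43)(0.475)² = 1.451 kg·m².
Taking anticlockwise as positive: τ₁ = +(17.4)(0.475) = +8.265 N·m; τ₂ = +(46.3)(0.475) = +21.99 N·m.
Net torque τ = 30.26 N·m.
α = τ/I = 30.26/1.451 = 20.86 rad/s².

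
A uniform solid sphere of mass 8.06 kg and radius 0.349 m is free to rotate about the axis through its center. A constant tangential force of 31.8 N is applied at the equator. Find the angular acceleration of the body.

I = (2/5)MR² = (2/5)(8.06)(0.349)² = 0.3927 kg·m².
τ = F R = (31.8)(0.349) = 11.10 N·m.
Newton's second law for rotation, τ = Iα, gives α = τ/I = 11.10/0.3927 = 28.26 rad/s².

α ≈ 28.3 rad/s²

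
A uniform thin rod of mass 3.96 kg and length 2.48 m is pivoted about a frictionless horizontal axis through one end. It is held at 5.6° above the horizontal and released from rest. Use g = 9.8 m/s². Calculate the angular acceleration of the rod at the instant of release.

α ≈ 5.90 rad/s²

About the pivot, I = (1/3)ML² = (1/3)(3.96)(2.48)² = 8.119 kg·m².
The weight acts at the center, a distance L/2 = 1.240 m from the pivot; τ = Mg(L/2) cos 5.6° = 47.89 N·m.
α = τ/I = 47.89/8.119 = 5.899 rad/s².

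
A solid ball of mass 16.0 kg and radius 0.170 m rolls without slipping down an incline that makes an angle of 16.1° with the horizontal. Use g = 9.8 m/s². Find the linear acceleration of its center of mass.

Translation along the incline: Mg sinθ − f = Ma.
Rotation about the center: fR = Iα with I = (2/5)MR². No-slip gives a = αR, so f = (I/R²)a = (2/5)M a.
Substituting: Mg sinθ = (1 + 0.4000)Ma, so a = g sinθ/(1 + 0.4000) = (9.8) sin 16.1° / 1.400 = 1.941 m/s².

a ≈ 1.94 m/s²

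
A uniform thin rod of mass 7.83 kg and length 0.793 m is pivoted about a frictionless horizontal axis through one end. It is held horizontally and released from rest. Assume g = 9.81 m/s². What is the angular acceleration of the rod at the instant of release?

About the pivot, I = (1/3)ML² = (1/3)(7.83)(0.793)² = 1.641 kg·m².
The weight acts at the center, a distance L/2 = 0.3965 m from the pivot; τ = Mg(L/2) = 30.46 N·m.
α = τ/I = 30.46/1.641 = 18.56 rad/s².

α ≈ 18.6 rad/s²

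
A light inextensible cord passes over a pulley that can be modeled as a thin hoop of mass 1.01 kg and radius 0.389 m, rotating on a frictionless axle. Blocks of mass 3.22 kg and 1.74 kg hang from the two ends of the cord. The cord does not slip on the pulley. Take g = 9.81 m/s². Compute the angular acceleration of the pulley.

I = MR² = (1.01)(0.389)² = 0.1528 kg·m².
Heavier block: m₁g − T₁ = m₁a. Lighter block: T₂ − m₂g = m₂a.
Pulley: (T₁ − T₂)R = Iα = I(a/R), so T₁ − T₂ = (I/R²)a = 1·M_p a = 1.010·a.
Adding the three: (m₁ − m₂)g = (m₁ + m₂ + 1.010)a, so a = (3.22 − 1.74)(9.81)/(3.22 + 1.74 + 1.010) = 2.432 m/s².
α = a/R = 2.432/0.389 = 6.252 rad/s².

α ≈ 6.25 rad/s²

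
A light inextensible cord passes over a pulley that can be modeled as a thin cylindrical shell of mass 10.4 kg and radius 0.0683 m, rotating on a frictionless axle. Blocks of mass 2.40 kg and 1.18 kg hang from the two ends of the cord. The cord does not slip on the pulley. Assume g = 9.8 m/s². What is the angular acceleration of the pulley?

I = MR² = (10.4)(0.0683)² = 0.04851 kg·m².
Heavier block: m₁g − T₁ = m₁a. Lighter block: T₂ − m₂g = m₂a.
Pulley: (T₁ − T₂)R = Iα = I(a/R), so T₁ − T₂ = (I/R²)a = 1·M_p a = 10.40·a.
Adding the three: (m₁ − m₂)g = (m₁ + m₂ + 10.40)a, so a = (2.40 − 1.18)(9.8)/(2.40 + 1.18 + 10.40) = 0.8552 m/s².
α = a/R = 0.8552/0.0683 = 12.52 rad/s².

α ≈ 12.5 rad/s²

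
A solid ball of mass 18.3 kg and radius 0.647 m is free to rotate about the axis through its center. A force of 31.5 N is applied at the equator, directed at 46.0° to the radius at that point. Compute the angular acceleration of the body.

I = (2/5)MR² = (2/5)(18.3)(0.647)² = 3.064 kg·m².
Only the tangential component produces torque: τ = F R sinθ = (31.5)(0.647) sin 46.0° = 14.66 N·m.
Newton's second law for rotation, τ = Iα, gives α = τ/I = 14.66/3.064 = 4.784 rad/s².

α ≈ 4.78 rad/s²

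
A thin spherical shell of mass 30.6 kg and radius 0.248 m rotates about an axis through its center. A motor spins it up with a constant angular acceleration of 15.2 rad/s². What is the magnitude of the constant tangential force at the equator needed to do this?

I = (2/3)MR² = (2/3)(30.6)(0.248)² = 1.255 kg·m².
The required torque is τ = Iα = (1.255)(15.20) = 19.07 N·m.
A tangential force at the equator gives τ = FR, so F = τ/R = 19.07/0.248 = 76.90 N.

F ≈ 76.9 N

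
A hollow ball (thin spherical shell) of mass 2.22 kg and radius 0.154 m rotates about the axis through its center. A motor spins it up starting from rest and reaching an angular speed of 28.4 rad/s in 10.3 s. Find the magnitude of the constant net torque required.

I = (2/3)MR² = (2/3)(2.22)(0.154)² = 0.03510 kg·m².
α = Δω/Δt = (28.4 − 0)/10.3 = 2.757 rad/s².
τ = Iα = (0.03510)(2.757) = 0.09678 N·m.

τ ≈ 0.0968 N·m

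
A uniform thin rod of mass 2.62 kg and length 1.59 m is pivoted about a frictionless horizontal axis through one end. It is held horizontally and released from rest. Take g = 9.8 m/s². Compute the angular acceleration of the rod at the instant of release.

About the pivot, I = (1/3)ML² = (1/3)(2.62)(1.59)² = 2.208 kg·m².
The weight acts at the center, a distance L/2 = 0.7950 m from the pivot; τ = Mg(L/2) = 20.41 N·m.
α = τ/I = 20.41/2.208 = 9.245 rad/s².

α ≈ 9.25 rad/s²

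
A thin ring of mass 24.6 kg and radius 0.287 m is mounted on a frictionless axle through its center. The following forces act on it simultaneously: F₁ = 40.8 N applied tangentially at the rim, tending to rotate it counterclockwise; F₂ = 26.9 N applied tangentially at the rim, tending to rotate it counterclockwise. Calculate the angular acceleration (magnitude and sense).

α ≈ 9.59 rad/s², counterclockwise

I = MR² = (24.6)(0.287)² = 2.026 kg·m².
Taking counterclockwise as positive: τ₁ = +(40.8)(0.287) = +11.71 N·m; τ₂ = +(26.9)(0.287) = +7.720 N·m.
Net torque τ = 19.43 N·m.
α = τ/I = 19.43/2.026 = 9.589 rad/s².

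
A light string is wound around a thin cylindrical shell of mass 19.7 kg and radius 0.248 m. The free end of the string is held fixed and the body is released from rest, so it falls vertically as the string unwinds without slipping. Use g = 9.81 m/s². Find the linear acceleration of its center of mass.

Translation: Mg − T = Ma. Rotation about the center: TR = Iα with I = MR².
With a = αR: T = (I/R²)a = M a, so Mg = (1 + 1.000)Ma.
a = g/(1 + 1.000) = 9.81/2.000 = 4.905 m/s².

a ≈ 4.91 m/s²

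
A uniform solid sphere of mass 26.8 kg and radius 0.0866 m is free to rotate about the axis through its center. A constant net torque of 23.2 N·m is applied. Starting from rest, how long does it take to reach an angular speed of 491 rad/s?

I = (2/5)MR² = (2/5)(26.8)(0.0866)² = 0.08040 kg·m².
α = τ/I = 23.2/0.08040 = 288.6 rad/s².
ω = αt ⇒ t = ω/α = 491/288.6 = 1.701 s.

t ≈ 1.70 s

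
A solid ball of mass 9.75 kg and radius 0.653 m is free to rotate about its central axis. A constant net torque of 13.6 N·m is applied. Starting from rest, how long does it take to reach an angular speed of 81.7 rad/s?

t ≈ 9.99 s

I = (2/5)MR² = (2/5)(9.75)(0.653)² = 1.663 kg·m².
α = τ/I = 13.6/1.663 = 8.178 rad/s².
ω = αt ⇒ t = ω/α = 81.7/8.178 = 9.990 s.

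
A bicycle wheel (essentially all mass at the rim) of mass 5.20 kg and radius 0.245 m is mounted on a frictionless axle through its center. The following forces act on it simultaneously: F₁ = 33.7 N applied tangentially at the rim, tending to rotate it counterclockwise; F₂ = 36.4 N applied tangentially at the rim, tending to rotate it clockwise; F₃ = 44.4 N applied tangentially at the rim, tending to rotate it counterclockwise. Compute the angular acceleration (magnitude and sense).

α ≈ 32.7 rad/s², counterclockwise

I = MR² = (5.20)(0.245)² = 0.3121 kg·m².
Taking counterclockwise as positive: τ₁ = +(33.7)(0.245) = +8.257 N·m; τ₂ = −(36.4)(0.245) = −8.918 N·m; τ₃ = +(44.4)(0.245) = +10.88 N·m.
Net torque τ = 10.22 N·m.
α = τ/I = 10.22/0.3121 = 32.73 rad/s².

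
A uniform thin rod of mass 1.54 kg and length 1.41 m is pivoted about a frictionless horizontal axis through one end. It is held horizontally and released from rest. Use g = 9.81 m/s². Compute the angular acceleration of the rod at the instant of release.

About the pivot, I = (1/3)ML² = (1/3)(1.54)(1.41)² = 1.021 kg·m².
The weight acts at the center, a distance L/2 = 0.7050 m from the pivot; τ = Mg(L/2) = 10.65 N·m.
α = τ/I = 10.65/1.021 = 10.44 rad/s².
(Equivalently α = (3g/(2L)) = 10.44 rad/s².)

α ≈ 10.4 rad/s²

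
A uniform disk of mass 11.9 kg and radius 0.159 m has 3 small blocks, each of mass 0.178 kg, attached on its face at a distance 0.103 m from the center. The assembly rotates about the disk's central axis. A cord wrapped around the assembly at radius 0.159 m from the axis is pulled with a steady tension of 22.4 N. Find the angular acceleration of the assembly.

α ≈ 22.8 rad/s²

I_disk = ½MR² = ½(11.9)(0.159)² = 0.1504 kg·m².
I_blocks = 3·m·r² = 3(0.178)(0.103)² = 0.005665 kg·m².
Total I = 0.1561 kg·m².
τ = F r = (22.4)(0.159) = 3.562 N·m.
α = τ/I = 3.562/0.1561 = 22.82 rad/s².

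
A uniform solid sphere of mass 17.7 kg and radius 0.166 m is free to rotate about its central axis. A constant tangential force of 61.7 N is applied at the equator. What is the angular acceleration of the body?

I = (2/5)MR² = (2/5)(17.7)(0.166)² = 0.1951 kg·m².
τ = F R = (61.7)(0.166) = 10.24 N·m.
Newton's second law for rotation, τ = Iα, gives α = τ/I = 10.24/0.1951 = 52.50 rad/s².

α ≈ 52.5 rad/s²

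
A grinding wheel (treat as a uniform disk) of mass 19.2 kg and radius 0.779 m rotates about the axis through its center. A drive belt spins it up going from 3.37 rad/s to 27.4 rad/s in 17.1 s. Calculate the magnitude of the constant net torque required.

τ ≈ 8.19 N·m

I = ½MR² = (1/2)(19.2)(0.779)² = 5.826 kg·m².
α = Δω/Δt = (27.4 − 3.37)/17.1 = 1.405 rad/s².
τ = Iα = (5.826)(1.405) = 8.187 N·m.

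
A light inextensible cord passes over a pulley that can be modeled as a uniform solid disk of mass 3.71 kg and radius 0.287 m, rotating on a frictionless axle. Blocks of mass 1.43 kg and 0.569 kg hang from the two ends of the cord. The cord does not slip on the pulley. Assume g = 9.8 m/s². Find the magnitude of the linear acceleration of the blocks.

I = ½MR² = (1/2)(3.71)(0.287)² = 0.1528 kg·m².
Heavier block: m₁g − T₁ = m₁a. Lighter block: T₂ − m₂g = m₂a.
Pulley: (T₁ − T₂)R = Iα = I(a/R), so T₁ − T₂ = (I/R²)a = (1/2)M_p a = 1.855·a.
Adding the three: (m₁ − m₂)g = (m₁ + m₂ + 1.855)a, so a = (1.43 − 0.569)(9.8)/(1.43 + 0.569 + 1.855) = 2.189 m/s².

a ≈ 2.19 m/s²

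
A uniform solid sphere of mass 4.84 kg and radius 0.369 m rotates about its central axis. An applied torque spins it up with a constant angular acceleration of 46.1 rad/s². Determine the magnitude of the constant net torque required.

I = (2/5)MR² = (2/5)(4.84)(0.369)² = 0.2636 kg·m².
τ = Iα = (0.2636)(46.10) = 12.15 N·m.

τ ≈ 12.2 N·m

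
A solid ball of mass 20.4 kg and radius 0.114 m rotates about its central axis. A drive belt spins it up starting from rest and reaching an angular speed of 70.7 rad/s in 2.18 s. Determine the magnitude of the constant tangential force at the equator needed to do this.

I = (2/5)MR² = (2/5)(20.4)(0.114)² = 0.1060 kg·m².
α = Δω/Δt = (70.7 − 0)/2.18 = 32.43 rad/s².
The required torque is τ = Iα = (0.1060)(32.43) = 3.439 N·m.
A tangential force at the equator gives τ = FR, so F = τ/R = 3.439/0.114 = 30.17 N.

F ≈ 30.2 N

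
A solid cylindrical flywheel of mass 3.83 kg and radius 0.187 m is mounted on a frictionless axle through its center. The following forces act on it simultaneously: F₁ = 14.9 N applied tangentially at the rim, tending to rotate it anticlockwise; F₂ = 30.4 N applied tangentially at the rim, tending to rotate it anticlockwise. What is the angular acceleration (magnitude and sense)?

α ≈ 126 rad/s², anticlockwise

I = ½MR² = (1/2)(3.83)(0.187)² = 0.06697 kg·m².
Taking anticlockwise as positive: τ₁ = +(14.9)(0.187) = +2.786 N·m; τ₂ = +(30.4)(0.187) = +5.685 N·m.
Net torque τ = 8.471 N·m.
α = τ/I = 8.471/0.06697 = 126.5 rad/s².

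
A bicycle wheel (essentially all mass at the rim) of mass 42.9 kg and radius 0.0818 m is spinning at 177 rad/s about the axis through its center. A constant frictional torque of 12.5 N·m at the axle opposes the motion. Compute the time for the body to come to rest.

I = MR² = (42.9)(0.0818)² = 0.2871 kg·m².
The net torque has magnitude 12.5 N·m, opposing ω.
|α| = τ/I = 12.50/0.2871 = 43.55 rad/s² (deceleration).
0 = ω₀ − |α|t ⇒ t = ω₀/|α| = 177/43.55 = 4.065 s.

t ≈ 4.06 s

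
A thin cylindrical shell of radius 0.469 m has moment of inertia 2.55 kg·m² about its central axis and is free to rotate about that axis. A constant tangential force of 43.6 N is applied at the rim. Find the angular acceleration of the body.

τ = F R = (43.6)(0.469) = 20.45 N·m.
From τ = Iα: α = 20.45/2.550 = 8.019 rad/s².

α ≈ 8.02 rad/s²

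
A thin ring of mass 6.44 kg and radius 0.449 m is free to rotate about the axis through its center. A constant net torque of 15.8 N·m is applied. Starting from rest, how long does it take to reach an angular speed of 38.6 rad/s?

I = MR² = (6.44)(0.449)² = 1.298 kg·m².
α = τ/I = 15.8/1.298 = 12.17 rad/s².
ω = αt ⇒ t = ω/α = 38.6/12.17 = 3.172 s.

t ≈ 3.17 s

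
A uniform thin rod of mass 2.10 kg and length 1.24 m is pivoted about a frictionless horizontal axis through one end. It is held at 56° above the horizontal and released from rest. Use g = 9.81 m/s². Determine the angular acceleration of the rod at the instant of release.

About the pivot, I = (1/3)ML² = (1/3)(2.10)(1.24)² = 1.076 kg·m².
The weight acts at the center, a distance L/2 = 0.6200 m from the pivot; τ = Mg(L/2) cos 56° = 7.142 N·m.
α = τ/I = 7.142/1.076 = 6.636 rad/s².
(Equivalently α = (3g/(2L)) cos 56° = 6.636 rad/s².)

α ≈ 6.64 rad/s²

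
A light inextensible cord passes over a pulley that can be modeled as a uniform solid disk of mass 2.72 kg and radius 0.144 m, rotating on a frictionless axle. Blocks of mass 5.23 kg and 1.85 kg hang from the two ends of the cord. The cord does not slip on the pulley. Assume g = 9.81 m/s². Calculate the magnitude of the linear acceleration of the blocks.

I = ½MR² = (1/2)(2.72)(0.144)² = 0.02820 kg·m².
Heavier block: m₁g − T₁ = m₁a. Lighter block: T₂ − m₂g = m₂a.
Pulley: (T₁ − T₂)R = Iα = I(a/R), so T₁ − T₂ = (I/R²)a = (1/2)M_p a = 1.360·a.
Adding the three: (m₁ − m₂)g = (m₁ + m₂ + 1.360)a, so a = (5.23 − 1.85)(9.81)/(5.23 + 1.85 + 1.360) = 3.929 m/s².

a ≈ 3.93 m/s²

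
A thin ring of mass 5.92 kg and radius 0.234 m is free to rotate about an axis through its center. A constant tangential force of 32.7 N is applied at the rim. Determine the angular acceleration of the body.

α ≈ 23.6 rad/s²

I = MR² = (5.92)(0.234)² = 0.3242 kg·m².
τ = F R = (32.7)(0.234) = 7.652 N·m.
From τ = Iα: α = 7.652/0.3242 = 23.61 rad/s².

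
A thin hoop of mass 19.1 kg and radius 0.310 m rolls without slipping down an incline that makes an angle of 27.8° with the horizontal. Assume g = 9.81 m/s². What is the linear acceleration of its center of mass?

a ≈ 2.29 m/s²

Translation along the incline: Mg sinθ − f = Ma.
Rotation about the center: fR = Iα with I = MR². No-slip gives a = αR, so f = (I/R²)a = M a.
Substituting: Mg sinθ = (1 + 1.000)Ma, so a = g sinθ/(1 + 1.000) = (9.81) sin 27.8° / 2.000 = 2.288 m/s².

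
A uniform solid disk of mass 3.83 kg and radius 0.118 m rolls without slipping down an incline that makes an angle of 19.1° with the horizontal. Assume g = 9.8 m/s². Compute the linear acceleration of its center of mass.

Translation along the incline: Mg sinθ − f = Ma.
Rotation about the center: fR = Iα with I = ½MR². No-slip gives a = αR, so f = (I/R²)a = (1/2)M a.
Substituting: Mg sinθ = (1 + 0.5000)Ma, so a = g sinθ/(1 + 0.5000) = (9.8) sin 19.1° / 1.500 = 2.138 m/s².

a ≈ 2.14 m/s²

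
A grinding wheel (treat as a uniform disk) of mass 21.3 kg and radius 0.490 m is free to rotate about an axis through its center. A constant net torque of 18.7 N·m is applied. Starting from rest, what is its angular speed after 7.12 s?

I = ½MR² = (1/2)(21.3)(0.490)² = 2.557 kg·m².
α = τ/I = 18.7/2.557 = 7.313 rad/s².
ω = ω₀ + αt = 0 + (7.313)(7.12) = 52.07 rad/s.

ω ≈ 52.1 rad/s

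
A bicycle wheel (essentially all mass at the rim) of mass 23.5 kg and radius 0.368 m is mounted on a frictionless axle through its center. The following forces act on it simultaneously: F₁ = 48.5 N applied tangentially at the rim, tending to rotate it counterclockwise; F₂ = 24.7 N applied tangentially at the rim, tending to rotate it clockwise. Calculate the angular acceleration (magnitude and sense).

α ≈ 2.75 rad/s², counterclockwise

I = MR² = (23.5)(0.368)² = 3.182 kg·m².
Taking counterclockwise as positive: τ₁ = +(48.5)(0.368) = +17.85 N·m; τ₂ = −(24.7)(0.368) = −9.090 N·m.
Net torque τ = 8.758 N·m.
α = τ/I = 8.758/3.182 = 2.752 rad/s².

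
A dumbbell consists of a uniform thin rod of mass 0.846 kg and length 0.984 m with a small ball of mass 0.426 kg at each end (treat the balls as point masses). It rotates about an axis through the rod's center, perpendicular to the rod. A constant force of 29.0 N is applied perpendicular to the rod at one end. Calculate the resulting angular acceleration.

α ≈ 52.0 rad/s²

I_rod = (1/12)ML² = (1/12)(0.846)(0.984)² = 0.06826 kg·m².
I_balls = 2·m·(L/2)² = 2(0.426)(0.4920)² = 0.2062 kg·m².
Total I = 0.2745 kg·m².
τ = F·(L/2) = (29.0)(0.492) = 14.27 N·m.
α = τ/I = 14.27/0.2745 = 51.98 rad/s².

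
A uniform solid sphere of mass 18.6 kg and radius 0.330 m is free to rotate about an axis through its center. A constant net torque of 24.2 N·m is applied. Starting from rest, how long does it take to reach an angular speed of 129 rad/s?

I = (2/5)MR² = (2/5)(18.6)(0.330)² = 0.8102 kg·m².
α = τ/I = 24.2/0.8102 = 29.87 rad/s².
ω = αt ⇒ t = ω/α = 129/29.87 = 4.319 s.

t ≈ 4.32 s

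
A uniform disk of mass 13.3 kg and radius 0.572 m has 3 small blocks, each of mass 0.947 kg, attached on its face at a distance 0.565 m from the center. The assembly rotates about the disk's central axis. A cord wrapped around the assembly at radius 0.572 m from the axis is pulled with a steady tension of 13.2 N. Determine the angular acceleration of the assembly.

α ≈ 2.45 rad/s²

I_disk = ½MR² = ½(13.3)(0.572)² = 2.176 kg·m².
I_blocks = 3·m·r² = 3(0.947)(0.565)² = 0.9069 kg·m².
Total I = 3.083 kg·m².
τ = F r = (13.2)(0.572) = 7.550 N·m.
α = τ/I = 7.550/3.083 = 2.449 rad/s².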